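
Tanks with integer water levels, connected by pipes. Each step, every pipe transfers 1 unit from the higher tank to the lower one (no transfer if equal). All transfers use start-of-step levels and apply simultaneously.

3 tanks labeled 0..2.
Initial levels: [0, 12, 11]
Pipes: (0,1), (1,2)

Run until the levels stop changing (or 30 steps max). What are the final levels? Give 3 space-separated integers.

Step 1: flows [1->0,1->2] -> levels [1 10 12]
Step 2: flows [1->0,2->1] -> levels [2 10 11]
Step 3: flows [1->0,2->1] -> levels [3 10 10]
Step 4: flows [1->0,1=2] -> levels [4 9 10]
Step 5: flows [1->0,2->1] -> levels [5 9 9]
Step 6: flows [1->0,1=2] -> levels [6 8 9]
Step 7: flows [1->0,2->1] -> levels [7 8 8]
Step 8: flows [1->0,1=2] -> levels [8 7 8]
Step 9: flows [0->1,2->1] -> levels [7 9 7]
Step 10: flows [1->0,1->2] -> levels [8 7 8]
  -> period-2 cycle: step 10 state = step 8 state; never stabilizes
  -> state at step 30: (30-8) mod 2 = 0, same as step 8 -> [8 7 8]

Answer: 8 7 8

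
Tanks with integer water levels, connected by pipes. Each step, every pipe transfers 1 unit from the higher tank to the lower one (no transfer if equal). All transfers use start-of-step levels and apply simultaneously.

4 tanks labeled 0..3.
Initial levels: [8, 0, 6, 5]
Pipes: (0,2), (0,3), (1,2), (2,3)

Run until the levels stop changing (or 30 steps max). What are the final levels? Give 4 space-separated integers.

Step 1: flows [0->2,0->3,2->1,2->3] -> levels [6 1 5 7]
Step 2: flows [0->2,3->0,2->1,3->2] -> levels [6 2 6 5]
Step 3: flows [0=2,0->3,2->1,2->3] -> levels [5 3 4 7]
Step 4: flows [0->2,3->0,2->1,3->2] -> levels [5 4 5 5]
Step 5: flows [0=2,0=3,2->1,2=3] -> levels [5 5 4 5]
Step 6: flows [0->2,0=3,1->2,3->2] -> levels [4 4 7 4]
Step 7: flows [2->0,0=3,2->1,2->3] -> levels [5 5 4 5]
  -> period-2 cycle: step 7 state = step 5 state; never stabilizes
  -> state at step 30: (30-5) mod 2 = 1, same as step 6 -> [4 4 7 4]

Answer: 4 4 7 4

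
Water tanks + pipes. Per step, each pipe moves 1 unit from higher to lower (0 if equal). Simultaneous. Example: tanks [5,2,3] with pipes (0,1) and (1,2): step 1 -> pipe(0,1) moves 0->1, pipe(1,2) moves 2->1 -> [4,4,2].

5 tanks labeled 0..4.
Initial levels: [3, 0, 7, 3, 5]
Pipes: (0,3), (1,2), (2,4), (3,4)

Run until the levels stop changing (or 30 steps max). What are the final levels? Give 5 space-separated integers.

Answer: 3 3 4 5 3

Derivation:
Step 1: flows [0=3,2->1,2->4,4->3] -> levels [3 1 5 4 5]
Step 2: flows [3->0,2->1,2=4,4->3] -> levels [4 2 4 4 4]
Step 3: flows [0=3,2->1,2=4,3=4] -> levels [4 3 3 4 4]
Step 4: flows [0=3,1=2,4->2,3=4] -> levels [4 3 4 4 3]
Step 5: flows [0=3,2->1,2->4,3->4] -> levels [4 4 2 3 5]
Step 6: flows [0->3,1->2,4->2,4->3] -> levels [3 3 4 5 3]
Step 7: flows [3->0,2->1,2->4,3->4] -> levels [4 4 2 3 5]
  -> period-2 cycle: step 7 state = step 5 state; never stabilizes
  -> state at step 30: (30-5) mod 2 = 1, same as step 6 -> [3 3 4 5 3]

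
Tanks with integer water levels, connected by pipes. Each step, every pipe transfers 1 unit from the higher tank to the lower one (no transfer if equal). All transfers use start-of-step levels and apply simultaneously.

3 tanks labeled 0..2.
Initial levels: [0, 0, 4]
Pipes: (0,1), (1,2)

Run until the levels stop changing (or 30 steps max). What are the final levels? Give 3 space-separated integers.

Step 1: flows [0=1,2->1] -> levels [0 1 3]
Step 2: flows [1->0,2->1] -> levels [1 1 2]
Step 3: flows [0=1,2->1] -> levels [1 2 1]
Step 4: flows [1->0,1->2] -> levels [2 0 2]
Step 5: flows [0->1,2->1] -> levels [1 2 1]
  -> period-2 cycle: step 5 state = step 3 state; never stabilizes
  -> state at step 30: (30-3) mod 2 = 1, same as step 4 -> [2 0 2]

Answer: 2 0 2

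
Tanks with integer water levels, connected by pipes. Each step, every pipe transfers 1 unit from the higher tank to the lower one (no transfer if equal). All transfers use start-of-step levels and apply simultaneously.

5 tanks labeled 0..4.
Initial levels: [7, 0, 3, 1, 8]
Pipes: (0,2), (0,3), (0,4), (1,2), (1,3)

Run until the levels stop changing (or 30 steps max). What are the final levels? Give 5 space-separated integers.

Step 1: flows [0->2,0->3,4->0,2->1,3->1] -> levels [6 2 3 1 7]
Step 2: flows [0->2,0->3,4->0,2->1,1->3] -> levels [5 2 3 3 6]
Step 3: flows [0->2,0->3,4->0,2->1,3->1] -> levels [4 4 3 3 5]
Step 4: flows [0->2,0->3,4->0,1->2,1->3] -> levels [3 2 5 5 4]
Step 5: flows [2->0,3->0,4->0,2->1,3->1] -> levels [6 4 3 3 3]
Step 6: flows [0->2,0->3,0->4,1->2,1->3] -> levels [3 2 5 5 4]
  -> period-2 cycle: step 6 state = step 4 state; never stabilizes
  -> state at step 30: (30-4) mod 2 = 0, same as step 4 -> [3 2 5 5 4]

Answer: 3 2 5 5 4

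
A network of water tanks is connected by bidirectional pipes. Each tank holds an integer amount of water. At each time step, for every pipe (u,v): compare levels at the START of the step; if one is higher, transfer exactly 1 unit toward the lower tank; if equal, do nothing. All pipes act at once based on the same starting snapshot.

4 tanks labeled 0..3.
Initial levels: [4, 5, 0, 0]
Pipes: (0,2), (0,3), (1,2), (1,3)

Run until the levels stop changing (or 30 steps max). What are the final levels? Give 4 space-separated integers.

Answer: 2 1 3 3

Derivation:
Step 1: flows [0->2,0->3,1->2,1->3] -> levels [2 3 2 2]
Step 2: flows [0=2,0=3,1->2,1->3] -> levels [2 1 3 3]
Step 3: flows [2->0,3->0,2->1,3->1] -> levels [4 3 1 1]
Step 4: flows [0->2,0->3,1->2,1->3] -> levels [2 1 3 3]
  -> period-2 cycle: step 4 state = step 2 state; never stabilizes
  -> state at step 30: (30-2) mod 2 = 0, same as step 2 -> [2 1 3 3]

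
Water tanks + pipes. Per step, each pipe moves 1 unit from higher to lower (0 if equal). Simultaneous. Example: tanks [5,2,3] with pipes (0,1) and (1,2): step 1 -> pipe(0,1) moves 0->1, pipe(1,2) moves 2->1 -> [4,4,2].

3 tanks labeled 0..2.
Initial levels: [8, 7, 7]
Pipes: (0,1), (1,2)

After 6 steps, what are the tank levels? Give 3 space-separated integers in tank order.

Step 1: flows [0->1,1=2] -> levels [7 8 7]
Step 2: flows [1->0,1->2] -> levels [8 6 8]
Step 3: flows [0->1,2->1] -> levels [7 8 7]
  -> period-2 cycle: step 3 state = step 1 state
  -> state at step 6: (6-1) mod 2 = 1, same as step 2 -> [8 6 8]

Answer: 8 6 8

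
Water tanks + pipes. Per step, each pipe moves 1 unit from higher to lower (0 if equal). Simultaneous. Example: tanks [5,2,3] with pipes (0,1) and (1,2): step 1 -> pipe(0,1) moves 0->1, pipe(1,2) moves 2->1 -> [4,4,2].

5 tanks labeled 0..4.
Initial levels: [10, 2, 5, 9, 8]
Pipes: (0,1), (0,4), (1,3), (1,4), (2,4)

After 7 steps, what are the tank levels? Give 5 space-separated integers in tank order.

Step 1: flows [0->1,0->4,3->1,4->1,4->2] -> levels [8 5 6 8 7]
Step 2: flows [0->1,0->4,3->1,4->1,4->2] -> levels [6 8 7 7 6]
Step 3: flows [1->0,0=4,1->3,1->4,2->4] -> levels [7 5 6 8 8]
Step 4: flows [0->1,4->0,3->1,4->1,4->2] -> levels [7 8 7 7 5]
Step 5: flows [1->0,0->4,1->3,1->4,2->4] -> levels [7 5 6 8 8]
  -> period-2 cycle: step 5 state = step 3 state
  -> state at step 7: (7-3) mod 2 = 0, same as step 3 -> [7 5 6 8 8]

Answer: 7 5 6 8 8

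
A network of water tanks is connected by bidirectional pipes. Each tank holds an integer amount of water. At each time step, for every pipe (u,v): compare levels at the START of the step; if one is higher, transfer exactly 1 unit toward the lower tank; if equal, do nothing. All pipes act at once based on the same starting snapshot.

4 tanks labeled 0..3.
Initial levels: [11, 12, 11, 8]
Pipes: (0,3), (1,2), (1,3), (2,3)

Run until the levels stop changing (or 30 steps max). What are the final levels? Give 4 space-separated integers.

Answer: 11 11 11 9

Derivation:
Step 1: flows [0->3,1->2,1->3,2->3] -> levels [10 10 11 11]
Step 2: flows [3->0,2->1,3->1,2=3] -> levels [11 12 10 9]
Step 3: flows [0->3,1->2,1->3,2->3] -> levels [10 10 10 12]
Step 4: flows [3->0,1=2,3->1,3->2] -> levels [11 11 11 9]
Step 5: flows [0->3,1=2,1->3,2->3] -> levels [10 10 10 12]
  -> period-2 cycle: step 5 state = step 3 state; never stabilizes
  -> state at step 30: (30-3) mod 2 = 1, same as step 4 -> [11 11 11 9]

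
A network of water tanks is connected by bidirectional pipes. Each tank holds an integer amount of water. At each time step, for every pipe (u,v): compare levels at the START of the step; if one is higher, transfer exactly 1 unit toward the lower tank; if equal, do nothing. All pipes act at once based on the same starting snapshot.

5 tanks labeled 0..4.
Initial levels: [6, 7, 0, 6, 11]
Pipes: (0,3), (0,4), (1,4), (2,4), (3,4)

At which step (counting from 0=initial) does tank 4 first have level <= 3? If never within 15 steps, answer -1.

Step 1: flows [0=3,4->0,4->1,4->2,4->3] -> levels [7 8 1 7 7]
Step 2: flows [0=3,0=4,1->4,4->2,3=4] -> levels [7 7 2 7 7]
Step 3: flows [0=3,0=4,1=4,4->2,3=4] -> levels [7 7 3 7 6]
Step 4: flows [0=3,0->4,1->4,4->2,3->4] -> levels [6 6 4 6 8]
Step 5: flows [0=3,4->0,4->1,4->2,4->3] -> levels [7 7 5 7 4]
Step 6: flows [0=3,0->4,1->4,2->4,3->4] -> levels [6 6 4 6 8]
  -> period-2 cycle (repeats step 4); tank 4 never drops to <=3
Tank 4 never reaches <=3 within 15 steps

Answer: -1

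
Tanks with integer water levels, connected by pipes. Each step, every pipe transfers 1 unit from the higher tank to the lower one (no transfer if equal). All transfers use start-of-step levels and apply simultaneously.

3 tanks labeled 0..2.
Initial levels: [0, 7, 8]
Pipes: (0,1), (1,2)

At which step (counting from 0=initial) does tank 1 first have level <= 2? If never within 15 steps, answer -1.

Answer: -1

Derivation:
Step 1: flows [1->0,2->1] -> levels [1 7 7]
Step 2: flows [1->0,1=2] -> levels [2 6 7]
Step 3: flows [1->0,2->1] -> levels [3 6 6]
Step 4: flows [1->0,1=2] -> levels [4 5 6]
Step 5: flows [1->0,2->1] -> levels [5 5 5]
Step 6: flows [0=1,1=2] -> levels [5 5 5]
  -> stable; tank 1 stays at 5 > 2
Tank 1 never reaches <=2 within 15 steps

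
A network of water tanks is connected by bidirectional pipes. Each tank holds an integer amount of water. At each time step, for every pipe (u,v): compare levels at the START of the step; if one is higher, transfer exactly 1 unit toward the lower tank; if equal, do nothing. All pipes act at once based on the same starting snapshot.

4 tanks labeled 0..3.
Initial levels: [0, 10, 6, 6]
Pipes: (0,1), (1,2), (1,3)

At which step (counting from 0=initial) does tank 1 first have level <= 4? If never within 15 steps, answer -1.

Step 1: flows [1->0,1->2,1->3] -> levels [1 7 7 7]
Step 2: flows [1->0,1=2,1=3] -> levels [2 6 7 7]
Step 3: flows [1->0,2->1,3->1] -> levels [3 7 6 6]
Step 4: flows [1->0,1->2,1->3] -> levels [4 4 7 7]
Tank 1 first reaches <=4 at step 4

Answer: 4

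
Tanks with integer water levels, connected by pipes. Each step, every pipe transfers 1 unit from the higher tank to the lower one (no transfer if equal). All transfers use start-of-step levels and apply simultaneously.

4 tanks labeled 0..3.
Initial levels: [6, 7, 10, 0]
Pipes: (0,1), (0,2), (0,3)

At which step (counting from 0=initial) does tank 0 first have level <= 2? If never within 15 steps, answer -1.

Answer: -1

Derivation:
Step 1: flows [1->0,2->0,0->3] -> levels [7 6 9 1]
Step 2: flows [0->1,2->0,0->3] -> levels [6 7 8 2]
Step 3: flows [1->0,2->0,0->3] -> levels [7 6 7 3]
Step 4: flows [0->1,0=2,0->3] -> levels [5 7 7 4]
Step 5: flows [1->0,2->0,0->3] -> levels [6 6 6 5]
Step 6: flows [0=1,0=2,0->3] -> levels [5 6 6 6]
Step 7: flows [1->0,2->0,3->0] -> levels [8 5 5 5]
Step 8: flows [0->1,0->2,0->3] -> levels [5 6 6 6]
  -> period-2 cycle (repeats step 6); tank 0 never drops to <=2
Tank 0 never reaches <=2 within 15 steps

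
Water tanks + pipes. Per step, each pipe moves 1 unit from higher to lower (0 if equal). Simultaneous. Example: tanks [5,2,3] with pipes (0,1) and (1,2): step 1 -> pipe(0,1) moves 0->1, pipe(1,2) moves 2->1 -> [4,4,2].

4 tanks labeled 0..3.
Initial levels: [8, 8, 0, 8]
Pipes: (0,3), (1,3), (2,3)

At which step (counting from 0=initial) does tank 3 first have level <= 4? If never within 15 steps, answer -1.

Answer: 6

Derivation:
Step 1: flows [0=3,1=3,3->2] -> levels [8 8 1 7]
Step 2: flows [0->3,1->3,3->2] -> levels [7 7 2 8]
Step 3: flows [3->0,3->1,3->2] -> levels [8 8 3 5]
Step 4: flows [0->3,1->3,3->2] -> levels [7 7 4 6]
Step 5: flows [0->3,1->3,3->2] -> levels [6 6 5 7]
Step 6: flows [3->0,3->1,3->2] -> levels [7 7 6 4]
Tank 3 first reaches <=4 at step 6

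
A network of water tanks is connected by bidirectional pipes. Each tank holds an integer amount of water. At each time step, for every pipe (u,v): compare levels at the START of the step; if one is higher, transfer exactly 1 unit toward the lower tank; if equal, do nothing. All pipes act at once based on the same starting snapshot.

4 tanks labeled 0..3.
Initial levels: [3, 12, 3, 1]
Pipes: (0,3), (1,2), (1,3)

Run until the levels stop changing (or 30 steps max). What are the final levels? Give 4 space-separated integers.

Answer: 5 6 4 4

Derivation:
Step 1: flows [0->3,1->2,1->3] -> levels [2 10 4 3]
Step 2: flows [3->0,1->2,1->3] -> levels [3 8 5 3]
Step 3: flows [0=3,1->2,1->3] -> levels [3 6 6 4]
Step 4: flows [3->0,1=2,1->3] -> levels [4 5 6 4]
Step 5: flows [0=3,2->1,1->3] -> levels [4 5 5 5]
Step 6: flows [3->0,1=2,1=3] -> levels [5 5 5 4]
Step 7: flows [0->3,1=2,1->3] -> levels [4 4 5 6]
Step 8: flows [3->0,2->1,3->1] -> levels [5 6 4 4]
Step 9: flows [0->3,1->2,1->3] -> levels [4 4 5 6]
  -> period-2 cycle: step 9 state = step 7 state; never stabilizes
  -> state at step 30: (30-7) mod 2 = 1, same as step 8 -> [5 6 4 4]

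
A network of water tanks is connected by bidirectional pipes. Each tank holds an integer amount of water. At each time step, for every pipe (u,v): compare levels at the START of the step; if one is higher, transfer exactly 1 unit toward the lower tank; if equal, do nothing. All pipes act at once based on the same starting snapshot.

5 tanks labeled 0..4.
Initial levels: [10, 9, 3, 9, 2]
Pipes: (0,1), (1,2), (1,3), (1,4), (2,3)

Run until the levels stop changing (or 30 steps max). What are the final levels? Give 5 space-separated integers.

Step 1: flows [0->1,1->2,1=3,1->4,3->2] -> levels [9 8 5 8 3]
Step 2: flows [0->1,1->2,1=3,1->4,3->2] -> levels [8 7 7 7 4]
Step 3: flows [0->1,1=2,1=3,1->4,2=3] -> levels [7 7 7 7 5]
Step 4: flows [0=1,1=2,1=3,1->4,2=3] -> levels [7 6 7 7 6]
Step 5: flows [0->1,2->1,3->1,1=4,2=3] -> levels [6 9 6 6 6]
Step 6: flows [1->0,1->2,1->3,1->4,2=3] -> levels [7 5 7 7 7]
Step 7: flows [0->1,2->1,3->1,4->1,2=3] -> levels [6 9 6 6 6]
  -> period-2 cycle: step 7 state = step 5 state; never stabilizes
  -> state at step 30: (30-5) mod 2 = 1, same as step 6 -> [7 5 7 7 7]

Answer: 7 5 7 7 7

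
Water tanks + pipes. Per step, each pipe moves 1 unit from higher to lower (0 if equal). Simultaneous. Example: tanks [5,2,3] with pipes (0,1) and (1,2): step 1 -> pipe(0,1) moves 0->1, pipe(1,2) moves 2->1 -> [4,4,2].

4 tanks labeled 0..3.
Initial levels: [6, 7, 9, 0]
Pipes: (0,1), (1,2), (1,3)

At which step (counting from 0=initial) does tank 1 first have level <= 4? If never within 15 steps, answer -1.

Step 1: flows [1->0,2->1,1->3] -> levels [7 6 8 1]
Step 2: flows [0->1,2->1,1->3] -> levels [6 7 7 2]
Step 3: flows [1->0,1=2,1->3] -> levels [7 5 7 3]
Step 4: flows [0->1,2->1,1->3] -> levels [6 6 6 4]
Step 5: flows [0=1,1=2,1->3] -> levels [6 5 6 5]
Step 6: flows [0->1,2->1,1=3] -> levels [5 7 5 5]
Step 7: flows [1->0,1->2,1->3] -> levels [6 4 6 6]
Tank 1 first reaches <=4 at step 7

Answer: 7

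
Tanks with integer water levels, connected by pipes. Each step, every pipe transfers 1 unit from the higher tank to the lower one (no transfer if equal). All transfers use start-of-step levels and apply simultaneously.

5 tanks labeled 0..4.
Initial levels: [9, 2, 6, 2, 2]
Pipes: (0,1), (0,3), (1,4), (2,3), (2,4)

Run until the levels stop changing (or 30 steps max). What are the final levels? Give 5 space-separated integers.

Step 1: flows [0->1,0->3,1=4,2->3,2->4] -> levels [7 3 4 4 3]
Step 2: flows [0->1,0->3,1=4,2=3,2->4] -> levels [5 4 3 5 4]
Step 3: flows [0->1,0=3,1=4,3->2,4->2] -> levels [4 5 5 4 3]
Step 4: flows [1->0,0=3,1->4,2->3,2->4] -> levels [5 3 3 5 5]
Step 5: flows [0->1,0=3,4->1,3->2,4->2] -> levels [4 5 5 4 3]
  -> period-2 cycle: step 5 state = step 3 state; never stabilizes
  -> state at step 30: (30-3) mod 2 = 1, same as step 4 -> [5 3 3 5 5]

Answer: 5 3 3 5 5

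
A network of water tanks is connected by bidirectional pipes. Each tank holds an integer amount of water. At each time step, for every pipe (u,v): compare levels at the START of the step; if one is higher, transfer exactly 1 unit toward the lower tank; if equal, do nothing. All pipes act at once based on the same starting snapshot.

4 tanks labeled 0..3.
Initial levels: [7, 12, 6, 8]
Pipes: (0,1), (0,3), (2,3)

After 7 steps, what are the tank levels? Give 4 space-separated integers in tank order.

Answer: 9 8 9 7

Derivation:
Step 1: flows [1->0,3->0,3->2] -> levels [9 11 7 6]
Step 2: flows [1->0,0->3,2->3] -> levels [9 10 6 8]
Step 3: flows [1->0,0->3,3->2] -> levels [9 9 7 8]
Step 4: flows [0=1,0->3,3->2] -> levels [8 9 8 8]
Step 5: flows [1->0,0=3,2=3] -> levels [9 8 8 8]
Step 6: flows [0->1,0->3,2=3] -> levels [7 9 8 9]
Step 7: flows [1->0,3->0,3->2] -> levels [9 8 9 7]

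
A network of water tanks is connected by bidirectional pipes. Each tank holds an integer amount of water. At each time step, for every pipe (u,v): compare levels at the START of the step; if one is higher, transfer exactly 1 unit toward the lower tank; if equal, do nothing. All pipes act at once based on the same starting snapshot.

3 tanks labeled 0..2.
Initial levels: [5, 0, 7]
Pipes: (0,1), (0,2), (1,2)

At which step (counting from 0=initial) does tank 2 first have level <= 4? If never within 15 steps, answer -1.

Answer: 2

Derivation:
Step 1: flows [0->1,2->0,2->1] -> levels [5 2 5]
Step 2: flows [0->1,0=2,2->1] -> levels [4 4 4]
Tank 2 first reaches <=4 at step 2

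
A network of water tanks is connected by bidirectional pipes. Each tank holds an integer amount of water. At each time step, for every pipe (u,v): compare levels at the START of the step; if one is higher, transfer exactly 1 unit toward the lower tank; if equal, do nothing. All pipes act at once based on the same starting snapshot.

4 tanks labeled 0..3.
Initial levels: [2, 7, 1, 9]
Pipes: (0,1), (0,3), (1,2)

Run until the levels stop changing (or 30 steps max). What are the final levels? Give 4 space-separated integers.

Answer: 6 4 5 4

Derivation:
Step 1: flows [1->0,3->0,1->2] -> levels [4 5 2 8]
Step 2: flows [1->0,3->0,1->2] -> levels [6 3 3 7]
Step 3: flows [0->1,3->0,1=2] -> levels [6 4 3 6]
Step 4: flows [0->1,0=3,1->2] -> levels [5 4 4 6]
Step 5: flows [0->1,3->0,1=2] -> levels [5 5 4 5]
Step 6: flows [0=1,0=3,1->2] -> levels [5 4 5 5]
Step 7: flows [0->1,0=3,2->1] -> levels [4 6 4 5]
Step 8: flows [1->0,3->0,1->2] -> levels [6 4 5 4]
Step 9: flows [0->1,0->3,2->1] -> levels [4 6 4 5]
  -> period-2 cycle: step 9 state = step 7 state; never stabilizes
  -> state at step 30: (30-7) mod 2 = 1, same as step 8 -> [6 4 5 4]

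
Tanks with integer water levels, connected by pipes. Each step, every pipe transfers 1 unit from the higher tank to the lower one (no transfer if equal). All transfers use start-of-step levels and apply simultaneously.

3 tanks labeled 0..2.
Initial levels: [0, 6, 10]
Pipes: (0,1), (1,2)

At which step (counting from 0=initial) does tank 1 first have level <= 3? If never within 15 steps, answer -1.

Step 1: flows [1->0,2->1] -> levels [1 6 9]
Step 2: flows [1->0,2->1] -> levels [2 6 8]
Step 3: flows [1->0,2->1] -> levels [3 6 7]
Step 4: flows [1->0,2->1] -> levels [4 6 6]
Step 5: flows [1->0,1=2] -> levels [5 5 6]
Step 6: flows [0=1,2->1] -> levels [5 6 5]
Step 7: flows [1->0,1->2] -> levels [6 4 6]
Step 8: flows [0->1,2->1] -> levels [5 6 5]
  -> period-2 cycle (repeats step 6); tank 1 never drops to <=3
Tank 1 never reaches <=3 within 15 steps

Answer: -1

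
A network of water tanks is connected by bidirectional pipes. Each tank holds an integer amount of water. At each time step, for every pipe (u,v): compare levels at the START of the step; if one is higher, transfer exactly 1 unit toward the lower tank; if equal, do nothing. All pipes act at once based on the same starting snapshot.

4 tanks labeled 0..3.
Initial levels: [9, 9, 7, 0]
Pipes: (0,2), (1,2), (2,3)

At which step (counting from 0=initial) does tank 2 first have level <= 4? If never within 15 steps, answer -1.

Answer: 7

Derivation:
Step 1: flows [0->2,1->2,2->3] -> levels [8 8 8 1]
Step 2: flows [0=2,1=2,2->3] -> levels [8 8 7 2]
Step 3: flows [0->2,1->2,2->3] -> levels [7 7 8 3]
Step 4: flows [2->0,2->1,2->3] -> levels [8 8 5 4]
Step 5: flows [0->2,1->2,2->3] -> levels [7 7 6 5]
Step 6: flows [0->2,1->2,2->3] -> levels [6 6 7 6]
Step 7: flows [2->0,2->1,2->3] -> levels [7 7 4 7]
Tank 2 first reaches <=4 at step 7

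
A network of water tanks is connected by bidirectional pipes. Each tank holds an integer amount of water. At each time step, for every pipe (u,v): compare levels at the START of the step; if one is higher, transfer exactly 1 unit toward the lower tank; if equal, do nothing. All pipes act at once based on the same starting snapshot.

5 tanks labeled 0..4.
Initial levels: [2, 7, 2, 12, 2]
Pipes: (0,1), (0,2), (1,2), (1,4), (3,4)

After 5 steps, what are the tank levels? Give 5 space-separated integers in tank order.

Answer: 3 6 3 7 6

Derivation:
Step 1: flows [1->0,0=2,1->2,1->4,3->4] -> levels [3 4 3 11 4]
Step 2: flows [1->0,0=2,1->2,1=4,3->4] -> levels [4 2 4 10 5]
Step 3: flows [0->1,0=2,2->1,4->1,3->4] -> levels [3 5 3 9 5]
Step 4: flows [1->0,0=2,1->2,1=4,3->4] -> levels [4 3 4 8 6]
Step 5: flows [0->1,0=2,2->1,4->1,3->4] -> levels [3 6 3 7 6]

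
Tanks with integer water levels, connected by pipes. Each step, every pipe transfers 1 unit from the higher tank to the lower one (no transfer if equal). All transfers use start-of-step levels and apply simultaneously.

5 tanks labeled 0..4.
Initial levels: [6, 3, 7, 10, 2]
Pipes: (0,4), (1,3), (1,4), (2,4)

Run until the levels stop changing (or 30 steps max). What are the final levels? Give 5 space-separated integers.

Answer: 5 5 5 6 7

Derivation:
Step 1: flows [0->4,3->1,1->4,2->4] -> levels [5 3 6 9 5]
Step 2: flows [0=4,3->1,4->1,2->4] -> levels [5 5 5 8 5]
Step 3: flows [0=4,3->1,1=4,2=4] -> levels [5 6 5 7 5]
Step 4: flows [0=4,3->1,1->4,2=4] -> levels [5 6 5 6 6]
Step 5: flows [4->0,1=3,1=4,4->2] -> levels [6 6 6 6 4]
Step 6: flows [0->4,1=3,1->4,2->4] -> levels [5 5 5 6 7]
Step 7: flows [4->0,3->1,4->1,4->2] -> levels [6 7 6 5 4]
Step 8: flows [0->4,1->3,1->4,2->4] -> levels [5 5 5 6 7]
  -> period-2 cycle: step 8 state = step 6 state; never stabilizes
  -> state at step 30: (30-6) mod 2 = 0, same as step 6 -> [5 5 5 6 7]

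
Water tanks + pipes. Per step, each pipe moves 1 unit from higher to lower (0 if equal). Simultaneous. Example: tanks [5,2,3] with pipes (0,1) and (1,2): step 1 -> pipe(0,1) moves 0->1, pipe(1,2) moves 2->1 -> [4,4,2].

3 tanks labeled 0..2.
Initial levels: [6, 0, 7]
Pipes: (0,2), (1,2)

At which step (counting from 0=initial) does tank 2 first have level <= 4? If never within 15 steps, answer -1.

Step 1: flows [2->0,2->1] -> levels [7 1 5]
Step 2: flows [0->2,2->1] -> levels [6 2 5]
Step 3: flows [0->2,2->1] -> levels [5 3 5]
Step 4: flows [0=2,2->1] -> levels [5 4 4]
Tank 2 first reaches <=4 at step 4

Answer: 4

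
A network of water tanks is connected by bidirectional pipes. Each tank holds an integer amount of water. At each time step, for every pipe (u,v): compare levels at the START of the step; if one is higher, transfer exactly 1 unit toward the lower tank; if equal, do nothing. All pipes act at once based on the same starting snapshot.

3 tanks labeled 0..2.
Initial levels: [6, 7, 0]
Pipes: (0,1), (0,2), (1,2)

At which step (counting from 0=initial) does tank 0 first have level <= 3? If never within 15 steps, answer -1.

Step 1: flows [1->0,0->2,1->2] -> levels [6 5 2]
Step 2: flows [0->1,0->2,1->2] -> levels [4 5 4]
Step 3: flows [1->0,0=2,1->2] -> levels [5 3 5]
Step 4: flows [0->1,0=2,2->1] -> levels [4 5 4]
  -> period-2 cycle (repeats step 2); tank 0 never drops to <=3
Tank 0 never reaches <=3 within 15 steps

Answer: -1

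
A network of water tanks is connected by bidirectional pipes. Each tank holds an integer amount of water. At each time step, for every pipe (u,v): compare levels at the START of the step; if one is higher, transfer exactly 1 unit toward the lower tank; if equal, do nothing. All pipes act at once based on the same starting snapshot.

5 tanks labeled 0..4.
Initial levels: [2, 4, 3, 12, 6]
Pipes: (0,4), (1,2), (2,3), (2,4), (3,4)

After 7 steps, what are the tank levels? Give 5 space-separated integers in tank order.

Answer: 6 5 7 5 4

Derivation:
Step 1: flows [4->0,1->2,3->2,4->2,3->4] -> levels [3 3 6 10 5]
Step 2: flows [4->0,2->1,3->2,2->4,3->4] -> levels [4 4 5 8 6]
Step 3: flows [4->0,2->1,3->2,4->2,3->4] -> levels [5 5 6 6 5]
Step 4: flows [0=4,2->1,2=3,2->4,3->4] -> levels [5 6 4 5 7]
Step 5: flows [4->0,1->2,3->2,4->2,4->3] -> levels [6 5 7 5 4]
Step 6: flows [0->4,2->1,2->3,2->4,3->4] -> levels [5 6 4 5 7]
  -> period-2 cycle: step 6 state = step 4 state
  -> state at step 7: (7-4) mod 2 = 1, same as step 5 -> [6 5 7 5 4]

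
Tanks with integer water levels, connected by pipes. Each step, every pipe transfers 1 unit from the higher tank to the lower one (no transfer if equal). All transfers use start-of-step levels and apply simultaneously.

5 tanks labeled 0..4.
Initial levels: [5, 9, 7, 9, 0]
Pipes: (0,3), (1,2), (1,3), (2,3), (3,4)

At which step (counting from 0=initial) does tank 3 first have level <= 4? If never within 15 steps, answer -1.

Answer: 5

Derivation:
Step 1: flows [3->0,1->2,1=3,3->2,3->4] -> levels [6 8 9 6 1]
Step 2: flows [0=3,2->1,1->3,2->3,3->4] -> levels [6 8 7 7 2]
Step 3: flows [3->0,1->2,1->3,2=3,3->4] -> levels [7 6 8 6 3]
Step 4: flows [0->3,2->1,1=3,2->3,3->4] -> levels [6 7 6 7 4]
Step 5: flows [3->0,1->2,1=3,3->2,3->4] -> levels [7 6 8 4 5]
Tank 3 first reaches <=4 at step 5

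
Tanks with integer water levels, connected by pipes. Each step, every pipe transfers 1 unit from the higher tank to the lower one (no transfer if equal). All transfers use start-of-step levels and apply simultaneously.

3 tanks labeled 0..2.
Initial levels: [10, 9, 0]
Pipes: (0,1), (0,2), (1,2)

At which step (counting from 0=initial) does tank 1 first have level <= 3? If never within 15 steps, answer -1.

Step 1: flows [0->1,0->2,1->2] -> levels [8 9 2]
Step 2: flows [1->0,0->2,1->2] -> levels [8 7 4]
Step 3: flows [0->1,0->2,1->2] -> levels [6 7 6]
Step 4: flows [1->0,0=2,1->2] -> levels [7 5 7]
Step 5: flows [0->1,0=2,2->1] -> levels [6 7 6]
  -> period-2 cycle (repeats step 3); tank 1 never drops to <=3
Tank 1 never reaches <=3 within 15 steps

Answer: -1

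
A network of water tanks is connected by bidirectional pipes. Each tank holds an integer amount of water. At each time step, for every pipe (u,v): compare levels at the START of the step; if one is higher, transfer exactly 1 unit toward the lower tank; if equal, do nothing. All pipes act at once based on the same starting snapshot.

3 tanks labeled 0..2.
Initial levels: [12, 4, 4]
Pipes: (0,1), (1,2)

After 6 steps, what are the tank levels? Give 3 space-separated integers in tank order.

Answer: 7 6 7

Derivation:
Step 1: flows [0->1,1=2] -> levels [11 5 4]
Step 2: flows [0->1,1->2] -> levels [10 5 5]
Step 3: flows [0->1,1=2] -> levels [9 6 5]
Step 4: flows [0->1,1->2] -> levels [8 6 6]
Step 5: flows [0->1,1=2] -> levels [7 7 6]
Step 6: flows [0=1,1->2] -> levels [7 6 7]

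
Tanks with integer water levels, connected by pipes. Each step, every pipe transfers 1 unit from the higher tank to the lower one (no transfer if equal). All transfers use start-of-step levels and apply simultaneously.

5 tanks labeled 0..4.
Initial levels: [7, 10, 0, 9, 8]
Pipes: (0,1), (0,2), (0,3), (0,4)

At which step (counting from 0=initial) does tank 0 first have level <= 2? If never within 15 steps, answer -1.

Answer: -1

Derivation:
Step 1: flows [1->0,0->2,3->0,4->0] -> levels [9 9 1 8 7]
Step 2: flows [0=1,0->2,0->3,0->4] -> levels [6 9 2 9 8]
Step 3: flows [1->0,0->2,3->0,4->0] -> levels [8 8 3 8 7]
Step 4: flows [0=1,0->2,0=3,0->4] -> levels [6 8 4 8 8]
Step 5: flows [1->0,0->2,3->0,4->0] -> levels [8 7 5 7 7]
Step 6: flows [0->1,0->2,0->3,0->4] -> levels [4 8 6 8 8]
Step 7: flows [1->0,2->0,3->0,4->0] -> levels [8 7 5 7 7]
  -> period-2 cycle (repeats step 5); tank 0 never drops to <=2
Tank 0 never reaches <=2 within 15 steps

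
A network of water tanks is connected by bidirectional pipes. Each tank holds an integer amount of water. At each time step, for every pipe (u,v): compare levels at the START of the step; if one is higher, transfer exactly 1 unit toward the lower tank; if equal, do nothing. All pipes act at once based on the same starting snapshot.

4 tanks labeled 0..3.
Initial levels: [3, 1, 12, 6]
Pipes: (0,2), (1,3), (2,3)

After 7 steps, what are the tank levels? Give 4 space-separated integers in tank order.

Answer: 6 5 5 6

Derivation:
Step 1: flows [2->0,3->1,2->3] -> levels [4 2 10 6]
Step 2: flows [2->0,3->1,2->3] -> levels [5 3 8 6]
Step 3: flows [2->0,3->1,2->3] -> levels [6 4 6 6]
Step 4: flows [0=2,3->1,2=3] -> levels [6 5 6 5]
Step 5: flows [0=2,1=3,2->3] -> levels [6 5 5 6]
Step 6: flows [0->2,3->1,3->2] -> levels [5 6 7 4]
Step 7: flows [2->0,1->3,2->3] -> levels [6 5 5 6]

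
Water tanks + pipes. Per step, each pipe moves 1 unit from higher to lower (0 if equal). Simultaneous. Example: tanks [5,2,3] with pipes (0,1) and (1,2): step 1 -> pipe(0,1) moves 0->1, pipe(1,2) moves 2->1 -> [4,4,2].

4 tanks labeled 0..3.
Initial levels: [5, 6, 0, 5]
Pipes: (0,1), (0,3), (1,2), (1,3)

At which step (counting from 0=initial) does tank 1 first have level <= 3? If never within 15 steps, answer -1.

Step 1: flows [1->0,0=3,1->2,1->3] -> levels [6 3 1 6]
Tank 1 first reaches <=3 at step 1

Answer: 1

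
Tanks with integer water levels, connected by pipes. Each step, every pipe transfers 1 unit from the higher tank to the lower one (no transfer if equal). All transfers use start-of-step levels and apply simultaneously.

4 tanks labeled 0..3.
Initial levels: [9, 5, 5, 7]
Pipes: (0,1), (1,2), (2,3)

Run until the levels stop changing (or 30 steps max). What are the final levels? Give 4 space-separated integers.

Answer: 6 8 5 7

Derivation:
Step 1: flows [0->1,1=2,3->2] -> levels [8 6 6 6]
Step 2: flows [0->1,1=2,2=3] -> levels [7 7 6 6]
Step 3: flows [0=1,1->2,2=3] -> levels [7 6 7 6]
Step 4: flows [0->1,2->1,2->3] -> levels [6 8 5 7]
Step 5: flows [1->0,1->2,3->2] -> levels [7 6 7 6]
  -> period-2 cycle: step 5 state = step 3 state; never stabilizes
  -> state at step 30: (30-3) mod 2 = 1, same as step 4 -> [6 8 5 7]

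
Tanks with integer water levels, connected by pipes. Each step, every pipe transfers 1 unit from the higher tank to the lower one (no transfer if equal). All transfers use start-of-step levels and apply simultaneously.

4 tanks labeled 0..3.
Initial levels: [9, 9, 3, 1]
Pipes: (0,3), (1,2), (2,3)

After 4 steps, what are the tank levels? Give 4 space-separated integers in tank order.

Answer: 5 5 6 6

Derivation:
Step 1: flows [0->3,1->2,2->3] -> levels [8 8 3 3]
Step 2: flows [0->3,1->2,2=3] -> levels [7 7 4 4]
Step 3: flows [0->3,1->2,2=3] -> levels [6 6 5 5]
Step 4: flows [0->3,1->2,2=3] -> levels [5 5 6 6]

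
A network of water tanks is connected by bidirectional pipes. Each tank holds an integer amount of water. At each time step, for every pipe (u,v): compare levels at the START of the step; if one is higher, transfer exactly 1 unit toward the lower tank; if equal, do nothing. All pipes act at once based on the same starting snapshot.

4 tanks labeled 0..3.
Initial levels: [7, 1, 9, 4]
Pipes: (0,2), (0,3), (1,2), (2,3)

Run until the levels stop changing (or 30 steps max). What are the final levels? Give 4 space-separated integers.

Answer: 5 6 4 6

Derivation:
Step 1: flows [2->0,0->3,2->1,2->3] -> levels [7 2 6 6]
Step 2: flows [0->2,0->3,2->1,2=3] -> levels [5 3 6 7]
Step 3: flows [2->0,3->0,2->1,3->2] -> levels [7 4 5 5]
Step 4: flows [0->2,0->3,2->1,2=3] -> levels [5 5 5 6]
Step 5: flows [0=2,3->0,1=2,3->2] -> levels [6 5 6 4]
Step 6: flows [0=2,0->3,2->1,2->3] -> levels [5 6 4 6]
Step 7: flows [0->2,3->0,1->2,3->2] -> levels [5 5 7 4]
Step 8: flows [2->0,0->3,2->1,2->3] -> levels [5 6 4 6]
  -> period-2 cycle: step 8 state = step 6 state; never stabilizes
  -> state at step 30: (30-6) mod 2 = 0, same as step 6 -> [5 6 4 6]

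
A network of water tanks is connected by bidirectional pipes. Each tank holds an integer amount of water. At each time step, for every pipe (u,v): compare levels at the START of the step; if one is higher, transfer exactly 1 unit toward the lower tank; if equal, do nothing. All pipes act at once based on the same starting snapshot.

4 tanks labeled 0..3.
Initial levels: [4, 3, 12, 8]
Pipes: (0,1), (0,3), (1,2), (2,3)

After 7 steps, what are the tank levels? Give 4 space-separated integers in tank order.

Step 1: flows [0->1,3->0,2->1,2->3] -> levels [4 5 10 8]
Step 2: flows [1->0,3->0,2->1,2->3] -> levels [6 5 8 8]
Step 3: flows [0->1,3->0,2->1,2=3] -> levels [6 7 7 7]
Step 4: flows [1->0,3->0,1=2,2=3] -> levels [8 6 7 6]
Step 5: flows [0->1,0->3,2->1,2->3] -> levels [6 8 5 8]
Step 6: flows [1->0,3->0,1->2,3->2] -> levels [8 6 7 6]
  -> period-2 cycle: step 6 state = step 4 state
  -> state at step 7: (7-4) mod 2 = 1, same as step 5 -> [6 8 5 8]

Answer: 6 8 5 8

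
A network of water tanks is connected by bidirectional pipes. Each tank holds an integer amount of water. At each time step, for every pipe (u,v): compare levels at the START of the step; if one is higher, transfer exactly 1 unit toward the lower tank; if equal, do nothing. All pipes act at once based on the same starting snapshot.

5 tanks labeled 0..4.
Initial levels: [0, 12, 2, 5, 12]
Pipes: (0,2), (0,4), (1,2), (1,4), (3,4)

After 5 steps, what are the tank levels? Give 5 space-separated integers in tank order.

Answer: 6 6 6 8 5

Derivation:
Step 1: flows [2->0,4->0,1->2,1=4,4->3] -> levels [2 11 2 6 10]
Step 2: flows [0=2,4->0,1->2,1->4,4->3] -> levels [3 9 3 7 9]
Step 3: flows [0=2,4->0,1->2,1=4,4->3] -> levels [4 8 4 8 7]
Step 4: flows [0=2,4->0,1->2,1->4,3->4] -> levels [5 6 5 7 8]
Step 5: flows [0=2,4->0,1->2,4->1,4->3] -> levels [6 6 6 8 5]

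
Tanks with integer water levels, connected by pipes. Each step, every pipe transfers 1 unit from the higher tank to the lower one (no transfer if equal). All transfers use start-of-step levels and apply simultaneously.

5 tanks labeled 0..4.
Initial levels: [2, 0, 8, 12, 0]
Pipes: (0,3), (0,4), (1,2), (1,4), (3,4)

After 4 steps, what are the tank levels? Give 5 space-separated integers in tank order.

Answer: 5 5 4 4 4

Derivation:
Step 1: flows [3->0,0->4,2->1,1=4,3->4] -> levels [2 1 7 10 2]
Step 2: flows [3->0,0=4,2->1,4->1,3->4] -> levels [3 3 6 8 2]
Step 3: flows [3->0,0->4,2->1,1->4,3->4] -> levels [3 3 5 6 5]
Step 4: flows [3->0,4->0,2->1,4->1,3->4] -> levels [5 5 4 4 4]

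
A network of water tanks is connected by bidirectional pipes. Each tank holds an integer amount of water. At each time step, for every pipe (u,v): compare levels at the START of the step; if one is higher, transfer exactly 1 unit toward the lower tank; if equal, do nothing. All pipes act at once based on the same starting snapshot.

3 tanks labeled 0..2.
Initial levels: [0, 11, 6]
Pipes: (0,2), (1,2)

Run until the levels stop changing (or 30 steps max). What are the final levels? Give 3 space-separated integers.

Answer: 6 6 5

Derivation:
Step 1: flows [2->0,1->2] -> levels [1 10 6]
Step 2: flows [2->0,1->2] -> levels [2 9 6]
Step 3: flows [2->0,1->2] -> levels [3 8 6]
Step 4: flows [2->0,1->2] -> levels [4 7 6]
Step 5: flows [2->0,1->2] -> levels [5 6 6]
Step 6: flows [2->0,1=2] -> levels [6 6 5]
Step 7: flows [0->2,1->2] -> levels [5 5 7]
Step 8: flows [2->0,2->1] -> levels [6 6 5]
  -> period-2 cycle: step 8 state = step 6 state; never stabilizes
  -> state at step 30: (30-6) mod 2 = 0, same as step 6 -> [6 6 5]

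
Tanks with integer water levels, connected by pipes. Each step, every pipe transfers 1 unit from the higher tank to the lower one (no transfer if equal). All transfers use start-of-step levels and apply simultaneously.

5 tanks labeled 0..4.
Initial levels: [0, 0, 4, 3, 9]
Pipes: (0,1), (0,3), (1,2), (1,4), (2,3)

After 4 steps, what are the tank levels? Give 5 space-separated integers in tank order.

Answer: 3 4 3 1 5

Derivation:
Step 1: flows [0=1,3->0,2->1,4->1,2->3] -> levels [1 2 2 3 8]
Step 2: flows [1->0,3->0,1=2,4->1,3->2] -> levels [3 2 3 1 7]
Step 3: flows [0->1,0->3,2->1,4->1,2->3] -> levels [1 5 1 3 6]
Step 4: flows [1->0,3->0,1->2,4->1,3->2] -> levels [3 4 3 1 5]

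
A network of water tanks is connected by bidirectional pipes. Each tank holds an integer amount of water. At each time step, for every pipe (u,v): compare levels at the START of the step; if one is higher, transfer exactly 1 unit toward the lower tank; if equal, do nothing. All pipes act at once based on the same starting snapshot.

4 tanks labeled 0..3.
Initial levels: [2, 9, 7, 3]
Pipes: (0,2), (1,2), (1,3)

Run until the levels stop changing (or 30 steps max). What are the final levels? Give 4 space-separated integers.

Step 1: flows [2->0,1->2,1->3] -> levels [3 7 7 4]
Step 2: flows [2->0,1=2,1->3] -> levels [4 6 6 5]
Step 3: flows [2->0,1=2,1->3] -> levels [5 5 5 6]
Step 4: flows [0=2,1=2,3->1] -> levels [5 6 5 5]
Step 5: flows [0=2,1->2,1->3] -> levels [5 4 6 6]
Step 6: flows [2->0,2->1,3->1] -> levels [6 6 4 5]
Step 7: flows [0->2,1->2,1->3] -> levels [5 4 6 6]
  -> period-2 cycle: step 7 state = step 5 state; never stabilizes
  -> state at step 30: (30-5) mod 2 = 1, same as step 6 -> [6 6 4 5]

Answer: 6 6 4 5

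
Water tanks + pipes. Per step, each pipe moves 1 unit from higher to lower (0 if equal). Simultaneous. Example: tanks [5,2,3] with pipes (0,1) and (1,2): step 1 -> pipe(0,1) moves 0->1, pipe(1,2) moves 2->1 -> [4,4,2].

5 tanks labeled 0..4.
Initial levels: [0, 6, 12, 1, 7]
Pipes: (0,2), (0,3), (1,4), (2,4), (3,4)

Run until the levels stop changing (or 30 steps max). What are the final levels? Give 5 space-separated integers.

Step 1: flows [2->0,3->0,4->1,2->4,4->3] -> levels [2 7 10 1 6]
Step 2: flows [2->0,0->3,1->4,2->4,4->3] -> levels [2 6 8 3 7]
Step 3: flows [2->0,3->0,4->1,2->4,4->3] -> levels [4 7 6 3 6]
Step 4: flows [2->0,0->3,1->4,2=4,4->3] -> levels [4 6 5 5 6]
Step 5: flows [2->0,3->0,1=4,4->2,4->3] -> levels [6 6 5 5 4]
Step 6: flows [0->2,0->3,1->4,2->4,3->4] -> levels [4 5 5 5 7]
Step 7: flows [2->0,3->0,4->1,4->2,4->3] -> levels [6 6 5 5 4]
  -> period-2 cycle: step 7 state = step 5 state; never stabilizes
  -> state at step 30: (30-5) mod 2 = 1, same as step 6 -> [4 5 5 5 7]

Answer: 4 5 5 5 7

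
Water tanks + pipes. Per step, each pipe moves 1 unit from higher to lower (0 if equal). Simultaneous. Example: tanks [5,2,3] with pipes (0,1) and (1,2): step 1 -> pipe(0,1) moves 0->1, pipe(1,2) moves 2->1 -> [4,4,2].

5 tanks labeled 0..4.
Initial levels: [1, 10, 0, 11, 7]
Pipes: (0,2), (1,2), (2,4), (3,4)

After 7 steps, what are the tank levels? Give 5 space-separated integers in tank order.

Answer: 5 5 7 7 5

Derivation:
Step 1: flows [0->2,1->2,4->2,3->4] -> levels [0 9 3 10 7]
Step 2: flows [2->0,1->2,4->2,3->4] -> levels [1 8 4 9 7]
Step 3: flows [2->0,1->2,4->2,3->4] -> levels [2 7 5 8 7]
Step 4: flows [2->0,1->2,4->2,3->4] -> levels [3 6 6 7 7]
Step 5: flows [2->0,1=2,4->2,3=4] -> levels [4 6 6 7 6]
Step 6: flows [2->0,1=2,2=4,3->4] -> levels [5 6 5 6 7]
Step 7: flows [0=2,1->2,4->2,4->3] -> levels [5 5 7 7 5]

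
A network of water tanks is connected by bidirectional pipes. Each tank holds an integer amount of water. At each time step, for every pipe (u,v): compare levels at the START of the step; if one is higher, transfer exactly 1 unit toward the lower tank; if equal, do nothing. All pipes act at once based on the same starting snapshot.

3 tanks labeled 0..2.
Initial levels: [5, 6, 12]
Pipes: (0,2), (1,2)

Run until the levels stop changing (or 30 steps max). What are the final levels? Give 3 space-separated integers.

Step 1: flows [2->0,2->1] -> levels [6 7 10]
Step 2: flows [2->0,2->1] -> levels [7 8 8]
Step 3: flows [2->0,1=2] -> levels [8 8 7]
Step 4: flows [0->2,1->2] -> levels [7 7 9]
Step 5: flows [2->0,2->1] -> levels [8 8 7]
  -> period-2 cycle: step 5 state = step 3 state; never stabilizes
  -> state at step 30: (30-3) mod 2 = 1, same as step 4 -> [7 7 9]

Answer: 7 7 9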